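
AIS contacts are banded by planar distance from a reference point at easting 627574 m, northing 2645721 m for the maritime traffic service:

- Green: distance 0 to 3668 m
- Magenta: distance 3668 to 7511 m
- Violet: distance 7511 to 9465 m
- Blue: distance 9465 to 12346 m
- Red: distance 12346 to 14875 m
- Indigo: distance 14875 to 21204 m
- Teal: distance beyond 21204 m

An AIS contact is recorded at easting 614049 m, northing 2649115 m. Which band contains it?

Red

Distance = √((614049−627574)² + (2649115−2645721)²) = √(182925625.000 + 11519236.000) = 13944.349 m.
12346 ≤ 13944.349 < 14875 → Red.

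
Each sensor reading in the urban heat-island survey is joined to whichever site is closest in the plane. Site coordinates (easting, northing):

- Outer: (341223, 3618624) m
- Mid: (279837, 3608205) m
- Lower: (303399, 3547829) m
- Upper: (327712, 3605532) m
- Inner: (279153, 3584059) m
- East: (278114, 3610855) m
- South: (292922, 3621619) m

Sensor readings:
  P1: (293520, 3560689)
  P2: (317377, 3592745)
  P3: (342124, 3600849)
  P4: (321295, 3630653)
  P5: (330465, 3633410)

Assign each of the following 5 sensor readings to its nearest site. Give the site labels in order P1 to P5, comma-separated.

P1 → Lower (d²=262974241.00)
P2 → Upper (d²=270319594.00)
P3 → Upper (d²=229636233.00)
P4 → Outer (d²=541822025.00)
P5 → Outer (d²=334360360.00)

Lower, Upper, Upper, Outer, Outer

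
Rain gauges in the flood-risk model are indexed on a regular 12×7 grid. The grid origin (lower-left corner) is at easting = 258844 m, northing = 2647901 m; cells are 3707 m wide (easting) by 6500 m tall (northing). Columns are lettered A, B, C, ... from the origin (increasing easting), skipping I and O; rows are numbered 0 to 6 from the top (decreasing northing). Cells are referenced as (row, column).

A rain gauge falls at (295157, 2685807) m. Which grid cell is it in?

(1, K)

Column index: ⌊(295157 − 258844) / 3707⌋ = ⌊9.796⌋ = 9 → column K
Row offset from origin: ⌊(2685807 − 2647901) / 6500⌋ = ⌊5.832⌋ = 5 → row 1 (counted from top)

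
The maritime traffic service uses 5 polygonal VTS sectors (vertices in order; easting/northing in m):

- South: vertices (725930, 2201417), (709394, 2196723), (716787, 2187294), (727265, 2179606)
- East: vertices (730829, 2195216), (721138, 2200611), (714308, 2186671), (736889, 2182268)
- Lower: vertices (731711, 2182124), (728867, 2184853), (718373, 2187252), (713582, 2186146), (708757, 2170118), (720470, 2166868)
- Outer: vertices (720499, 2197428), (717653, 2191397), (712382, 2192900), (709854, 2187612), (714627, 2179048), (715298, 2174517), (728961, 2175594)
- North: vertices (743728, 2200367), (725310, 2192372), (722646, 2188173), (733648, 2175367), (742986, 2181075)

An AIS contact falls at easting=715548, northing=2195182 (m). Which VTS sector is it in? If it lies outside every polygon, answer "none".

Cast a ray rightward from (715548, 2195182). For each polygon, the edges (by vertex number in listed order) whose endpoints lie on opposite sides of northing = 2195182, where each meets that height, and whether that is right or left of the point:
South: 2–3 at easting≈710602.3 (left), 4–1 at easting≈726311.6 (right) → 1 crossing.
East: 2–3 at easting≈718478.0 (right), 4–1 at easting≈730844.9 (right) → 2 crossings.
Lower: no edge straddles that height → 0 crossings.
Outer: 1–2 at easting≈719439.1 (right), 7–1 at easting≈721369.5 (right) → 2 crossings.
North: 1–2 at easting≈731783.4 (right), 5–1 at easting≈743528.6 (right) → 2 crossings.
Only South has an odd count, so the point is inside South.

South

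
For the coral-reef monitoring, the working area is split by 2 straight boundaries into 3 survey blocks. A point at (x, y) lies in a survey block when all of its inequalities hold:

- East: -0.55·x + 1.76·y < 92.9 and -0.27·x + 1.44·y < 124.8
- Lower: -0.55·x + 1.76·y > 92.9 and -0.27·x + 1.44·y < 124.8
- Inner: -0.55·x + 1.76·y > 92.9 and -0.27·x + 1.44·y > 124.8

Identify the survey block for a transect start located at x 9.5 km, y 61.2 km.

-0.55·9.5 + 1.76·61.2 = 102.487, which is > 92.9
-0.27·9.5 + 1.44·61.2 = 85.563, which is < 124.8
This sign pattern matches Lower.

Lower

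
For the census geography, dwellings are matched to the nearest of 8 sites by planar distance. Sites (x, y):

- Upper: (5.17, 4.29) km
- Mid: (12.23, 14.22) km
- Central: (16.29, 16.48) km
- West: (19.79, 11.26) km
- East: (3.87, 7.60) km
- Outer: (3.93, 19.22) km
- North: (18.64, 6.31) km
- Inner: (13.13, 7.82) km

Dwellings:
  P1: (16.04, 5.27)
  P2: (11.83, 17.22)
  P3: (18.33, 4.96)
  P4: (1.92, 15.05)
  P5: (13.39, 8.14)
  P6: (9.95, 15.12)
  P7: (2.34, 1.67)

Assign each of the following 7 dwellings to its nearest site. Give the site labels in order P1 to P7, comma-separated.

P1 → North (d²=7.84)
P2 → Mid (d²=9.16)
P3 → North (d²=1.92)
P4 → Outer (d²=21.43)
P5 → Inner (d²=0.17)
P6 → Mid (d²=6.01)
P7 → Upper (d²=14.87)

North, Mid, North, Outer, Inner, Mid, Upper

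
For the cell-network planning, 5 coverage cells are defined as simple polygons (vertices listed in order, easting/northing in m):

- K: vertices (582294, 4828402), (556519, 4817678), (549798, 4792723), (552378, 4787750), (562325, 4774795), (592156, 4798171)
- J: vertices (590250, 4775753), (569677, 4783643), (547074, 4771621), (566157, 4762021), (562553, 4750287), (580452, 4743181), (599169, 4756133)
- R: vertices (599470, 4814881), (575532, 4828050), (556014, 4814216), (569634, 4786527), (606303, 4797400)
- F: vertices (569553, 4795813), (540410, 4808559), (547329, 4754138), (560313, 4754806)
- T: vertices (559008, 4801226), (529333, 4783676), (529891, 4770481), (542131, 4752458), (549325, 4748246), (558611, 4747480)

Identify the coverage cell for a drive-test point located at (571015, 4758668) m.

Cast a ray rightward from (571015, 4758668). For each polygon, the edges (by vertex number in listed order) whose endpoints lie on opposite sides of northing = 4758668, where each meets that height, and whether that is right or left of the point:
K: no edge straddles that height → 0 crossings.
J: 4–5 at easting≈565127.2 (left), 7–1 at easting≈598016.6 (right) → 1 crossing.
R: no edge straddles that height → 0 crossings.
F: 2–3 at easting≈546753.1 (left), 4–1 at easting≈561183.2 (left) → 0 crossings.
T: 3–4 at easting≈537913.6 (left), 6–1 at easting≈558693.6 (left) → 0 crossings.
Only J has an odd count, so the point is inside J.

J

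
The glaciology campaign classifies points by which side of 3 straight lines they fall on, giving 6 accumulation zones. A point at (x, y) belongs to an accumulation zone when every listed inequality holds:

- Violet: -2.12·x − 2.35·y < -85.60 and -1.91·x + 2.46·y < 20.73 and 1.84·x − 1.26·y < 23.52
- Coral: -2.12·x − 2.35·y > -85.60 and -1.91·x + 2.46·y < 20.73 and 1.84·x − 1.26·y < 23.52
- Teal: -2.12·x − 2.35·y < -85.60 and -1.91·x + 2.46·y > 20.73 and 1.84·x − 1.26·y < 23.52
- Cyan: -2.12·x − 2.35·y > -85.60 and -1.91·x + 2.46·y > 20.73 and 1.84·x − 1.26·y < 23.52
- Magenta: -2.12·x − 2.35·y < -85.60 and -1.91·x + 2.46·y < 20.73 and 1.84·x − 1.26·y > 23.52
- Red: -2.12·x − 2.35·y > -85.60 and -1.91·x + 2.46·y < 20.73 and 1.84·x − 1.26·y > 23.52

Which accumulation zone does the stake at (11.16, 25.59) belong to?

-2.12·11.16 − 2.35·25.59 = -83.796, which is > -85.60
-1.91·11.16 + 2.46·25.59 = 41.636, which is > 20.73
1.84·11.16 − 1.26·25.59 = -11.709, which is < 23.52
This sign pattern matches Cyan.

Cyan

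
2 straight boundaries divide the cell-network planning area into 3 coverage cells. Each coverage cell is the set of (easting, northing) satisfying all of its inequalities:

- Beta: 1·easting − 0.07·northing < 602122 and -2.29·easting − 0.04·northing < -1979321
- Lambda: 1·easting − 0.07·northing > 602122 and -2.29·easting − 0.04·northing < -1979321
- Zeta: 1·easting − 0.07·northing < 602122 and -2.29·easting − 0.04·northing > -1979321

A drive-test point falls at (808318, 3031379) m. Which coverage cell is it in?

1·808318 − 0.07·3031379 = 596121.470, which is < 602122
-2.29·808318 − 0.04·3031379 = -1972303.380, which is > -1979321
This sign pattern matches Zeta.

Zeta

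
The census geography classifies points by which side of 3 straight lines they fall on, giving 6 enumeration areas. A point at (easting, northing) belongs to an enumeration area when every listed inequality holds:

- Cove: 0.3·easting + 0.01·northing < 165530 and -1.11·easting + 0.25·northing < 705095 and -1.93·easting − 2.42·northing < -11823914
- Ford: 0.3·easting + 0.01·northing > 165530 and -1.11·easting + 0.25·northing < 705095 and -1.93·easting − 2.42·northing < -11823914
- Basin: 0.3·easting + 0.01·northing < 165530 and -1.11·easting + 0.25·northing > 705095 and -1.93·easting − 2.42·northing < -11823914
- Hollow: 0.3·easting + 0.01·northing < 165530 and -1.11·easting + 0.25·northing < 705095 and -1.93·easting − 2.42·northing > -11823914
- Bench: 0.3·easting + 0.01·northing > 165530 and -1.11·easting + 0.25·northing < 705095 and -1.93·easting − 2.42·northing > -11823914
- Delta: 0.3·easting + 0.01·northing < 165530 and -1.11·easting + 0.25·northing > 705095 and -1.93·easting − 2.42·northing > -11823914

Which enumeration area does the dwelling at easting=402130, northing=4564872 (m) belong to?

0.3·402130 + 0.01·4564872 = 166287.720, which is > 165530
-1.11·402130 + 0.25·4564872 = 694853.700, which is < 705095
-1.93·402130 − 2.42·4564872 = -11823101.140, which is > -11823914
This sign pattern matches Bench.

Bench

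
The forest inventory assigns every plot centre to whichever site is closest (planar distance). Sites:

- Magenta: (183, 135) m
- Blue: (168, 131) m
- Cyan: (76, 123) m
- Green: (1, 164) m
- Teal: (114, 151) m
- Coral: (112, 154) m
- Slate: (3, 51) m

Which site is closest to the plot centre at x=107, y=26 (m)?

Cyan

Squared distances to each site:
Magenta: 17657.000; Blue: 14746.000; Cyan: 10370.000; Green: 30280.000; Teal: 15674.000; Coral: 16409.000; Slate: 11441.000.
Minimum at Cyan.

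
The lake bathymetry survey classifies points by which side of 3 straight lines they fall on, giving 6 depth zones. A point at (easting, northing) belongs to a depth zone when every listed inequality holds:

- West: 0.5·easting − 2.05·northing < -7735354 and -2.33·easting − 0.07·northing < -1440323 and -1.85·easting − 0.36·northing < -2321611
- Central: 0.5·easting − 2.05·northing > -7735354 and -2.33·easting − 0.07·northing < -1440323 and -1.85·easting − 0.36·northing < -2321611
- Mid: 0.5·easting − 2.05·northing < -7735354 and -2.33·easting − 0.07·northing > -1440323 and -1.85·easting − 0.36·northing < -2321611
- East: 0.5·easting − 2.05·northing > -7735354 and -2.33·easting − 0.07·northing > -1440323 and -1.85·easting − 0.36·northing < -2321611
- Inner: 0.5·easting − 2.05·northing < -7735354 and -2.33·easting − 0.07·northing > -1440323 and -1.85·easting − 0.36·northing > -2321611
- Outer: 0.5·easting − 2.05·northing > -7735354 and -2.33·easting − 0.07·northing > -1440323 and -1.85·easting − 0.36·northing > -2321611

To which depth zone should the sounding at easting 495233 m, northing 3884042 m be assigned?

0.5·495233 − 2.05·3884042 = -7714669.600, which is > -7735354
-2.33·495233 − 0.07·3884042 = -1425775.830, which is > -1440323
-1.85·495233 − 0.36·3884042 = -2314436.170, which is > -2321611
This sign pattern matches Outer.

Outer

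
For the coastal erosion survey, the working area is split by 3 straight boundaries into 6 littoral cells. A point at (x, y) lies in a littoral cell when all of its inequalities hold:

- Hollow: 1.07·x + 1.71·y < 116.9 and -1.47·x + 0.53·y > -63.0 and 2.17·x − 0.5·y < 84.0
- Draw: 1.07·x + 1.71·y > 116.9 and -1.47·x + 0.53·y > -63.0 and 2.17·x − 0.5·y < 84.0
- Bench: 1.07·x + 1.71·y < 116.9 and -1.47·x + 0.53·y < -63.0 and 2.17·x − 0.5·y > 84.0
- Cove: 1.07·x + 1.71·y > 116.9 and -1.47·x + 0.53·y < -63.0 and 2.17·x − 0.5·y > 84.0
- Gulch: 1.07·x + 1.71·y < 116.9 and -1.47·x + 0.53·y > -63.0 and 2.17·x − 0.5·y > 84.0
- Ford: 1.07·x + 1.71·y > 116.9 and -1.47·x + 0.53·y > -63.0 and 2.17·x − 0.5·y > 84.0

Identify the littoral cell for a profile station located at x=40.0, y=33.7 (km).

1.07·40.0 + 1.71·33.7 = 100.427, which is < 116.9
-1.47·40.0 + 0.53·33.7 = -40.939, which is > -63.0
2.17·40.0 − 0.5·33.7 = 69.950, which is < 84.0
This sign pattern matches Hollow.

Hollow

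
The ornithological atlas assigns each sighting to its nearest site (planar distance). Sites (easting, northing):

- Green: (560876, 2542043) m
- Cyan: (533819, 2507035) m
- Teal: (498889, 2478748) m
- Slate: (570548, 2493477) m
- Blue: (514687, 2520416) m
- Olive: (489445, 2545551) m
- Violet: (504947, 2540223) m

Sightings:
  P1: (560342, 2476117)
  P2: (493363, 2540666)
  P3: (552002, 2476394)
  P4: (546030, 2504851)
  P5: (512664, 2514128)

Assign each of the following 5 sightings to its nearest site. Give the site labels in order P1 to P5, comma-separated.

P1 → Slate (d²=405532036.00)
P2 → Olive (d²=39213949.00)
P3 → Slate (d²=635783005.00)
P4 → Cyan (d²=153878377.00)
P5 → Blue (d²=43631473.00)

Slate, Olive, Slate, Cyan, Blue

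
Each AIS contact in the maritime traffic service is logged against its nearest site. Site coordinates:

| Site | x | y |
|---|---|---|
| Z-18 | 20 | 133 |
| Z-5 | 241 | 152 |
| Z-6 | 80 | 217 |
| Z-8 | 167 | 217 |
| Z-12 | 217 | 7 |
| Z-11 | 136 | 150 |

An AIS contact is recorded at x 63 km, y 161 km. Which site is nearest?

Z-18

Squared distances to each site:
Z-18: 2633.000; Z-5: 31765.000; Z-6: 3425.000; Z-8: 13952.000; Z-12: 47432.000; Z-11: 5450.000.
Minimum at Z-18.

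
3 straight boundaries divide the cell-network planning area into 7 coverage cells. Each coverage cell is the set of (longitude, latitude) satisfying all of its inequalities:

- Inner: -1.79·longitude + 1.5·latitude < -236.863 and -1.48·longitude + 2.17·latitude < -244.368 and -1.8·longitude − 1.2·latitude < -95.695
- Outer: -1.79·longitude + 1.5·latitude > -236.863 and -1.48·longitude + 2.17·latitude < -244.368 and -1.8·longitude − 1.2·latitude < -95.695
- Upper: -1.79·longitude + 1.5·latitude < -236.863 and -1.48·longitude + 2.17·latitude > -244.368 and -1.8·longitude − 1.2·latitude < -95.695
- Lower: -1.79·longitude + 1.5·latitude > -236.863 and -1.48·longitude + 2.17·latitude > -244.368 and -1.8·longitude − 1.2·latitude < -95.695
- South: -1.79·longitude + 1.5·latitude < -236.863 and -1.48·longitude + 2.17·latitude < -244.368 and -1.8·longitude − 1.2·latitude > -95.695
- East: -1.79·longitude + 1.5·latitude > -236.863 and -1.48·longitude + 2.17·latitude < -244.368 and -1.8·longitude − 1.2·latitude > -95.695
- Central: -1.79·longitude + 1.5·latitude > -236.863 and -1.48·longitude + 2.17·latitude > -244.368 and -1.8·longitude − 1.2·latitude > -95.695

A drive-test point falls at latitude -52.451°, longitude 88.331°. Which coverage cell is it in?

-1.79·88.331 + 1.5·-52.451 = -236.789, which is > -236.863
-1.48·88.331 + 2.17·-52.451 = -244.549, which is < -244.368
-1.8·88.331 − 1.2·-52.451 = -96.055, which is < -95.695
This sign pattern matches Outer.

Outer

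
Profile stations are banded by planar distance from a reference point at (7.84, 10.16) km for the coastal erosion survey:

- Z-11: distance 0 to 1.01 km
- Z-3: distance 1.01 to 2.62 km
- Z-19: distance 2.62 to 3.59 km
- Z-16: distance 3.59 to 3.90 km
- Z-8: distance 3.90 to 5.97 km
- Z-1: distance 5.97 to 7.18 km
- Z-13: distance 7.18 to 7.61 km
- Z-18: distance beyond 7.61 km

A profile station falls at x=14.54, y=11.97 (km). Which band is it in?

Distance = √((14.54−7.84)² + (11.97−10.16)²) = √(44.890 + 3.276) = 6.940 km.
5.97 ≤ 6.940 < 7.18 → Z-1.

Z-1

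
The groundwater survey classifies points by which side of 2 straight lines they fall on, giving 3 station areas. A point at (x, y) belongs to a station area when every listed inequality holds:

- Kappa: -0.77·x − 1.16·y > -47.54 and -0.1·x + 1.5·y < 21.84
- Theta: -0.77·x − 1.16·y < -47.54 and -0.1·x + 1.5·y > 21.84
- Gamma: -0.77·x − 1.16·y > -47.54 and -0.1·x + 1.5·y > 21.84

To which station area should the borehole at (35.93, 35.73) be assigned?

Theta

-0.77·35.93 − 1.16·35.73 = -69.113, which is < -47.54
-0.1·35.93 + 1.5·35.73 = 50.002, which is > 21.84
This sign pattern matches Theta.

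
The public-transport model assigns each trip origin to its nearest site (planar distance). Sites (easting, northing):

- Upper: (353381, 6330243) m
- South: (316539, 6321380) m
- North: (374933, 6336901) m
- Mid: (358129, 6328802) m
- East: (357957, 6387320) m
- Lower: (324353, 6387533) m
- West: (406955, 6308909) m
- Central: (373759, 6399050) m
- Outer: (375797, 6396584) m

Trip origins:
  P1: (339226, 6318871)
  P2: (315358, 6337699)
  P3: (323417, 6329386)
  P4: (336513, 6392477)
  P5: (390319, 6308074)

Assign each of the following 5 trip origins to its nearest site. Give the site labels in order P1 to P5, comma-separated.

P1 → Upper (d²=329686409.00)
P2 → South (d²=267704522.00)
P3 → South (d²=111402920.00)
P4 → Lower (d²=172308736.00)
P5 → West (d²=277453721.00)

Upper, South, South, Lower, West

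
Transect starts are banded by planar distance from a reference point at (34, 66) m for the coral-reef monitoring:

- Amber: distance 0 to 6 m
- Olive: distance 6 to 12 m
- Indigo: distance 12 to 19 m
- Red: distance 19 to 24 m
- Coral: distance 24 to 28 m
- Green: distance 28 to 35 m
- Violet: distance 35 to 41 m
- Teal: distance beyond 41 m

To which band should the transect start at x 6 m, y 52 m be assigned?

Distance = √((6−34)² + (52−66)²) = √(784.000 + 196.000) = 31.305 m.
28 ≤ 31.305 < 35 → Green.

Green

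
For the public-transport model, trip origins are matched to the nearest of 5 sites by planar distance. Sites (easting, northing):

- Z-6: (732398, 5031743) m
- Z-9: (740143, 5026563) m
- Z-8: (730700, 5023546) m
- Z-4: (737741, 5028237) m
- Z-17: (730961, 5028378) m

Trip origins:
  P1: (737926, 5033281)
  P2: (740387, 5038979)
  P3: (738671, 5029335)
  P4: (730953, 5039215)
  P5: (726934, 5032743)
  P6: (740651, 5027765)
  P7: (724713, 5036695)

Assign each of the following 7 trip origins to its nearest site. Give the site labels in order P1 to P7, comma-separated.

P1 → Z-4 (d²=25476161.00)
P2 → Z-6 (d²=116183817.00)
P3 → Z-4 (d²=2070504.00)
P4 → Z-6 (d²=57918809.00)
P5 → Z-6 (d²=30855296.00)
P6 → Z-9 (d²=1702868.00)
P7 → Z-6 (d²=83581529.00)

Z-4, Z-6, Z-4, Z-6, Z-6, Z-9, Z-6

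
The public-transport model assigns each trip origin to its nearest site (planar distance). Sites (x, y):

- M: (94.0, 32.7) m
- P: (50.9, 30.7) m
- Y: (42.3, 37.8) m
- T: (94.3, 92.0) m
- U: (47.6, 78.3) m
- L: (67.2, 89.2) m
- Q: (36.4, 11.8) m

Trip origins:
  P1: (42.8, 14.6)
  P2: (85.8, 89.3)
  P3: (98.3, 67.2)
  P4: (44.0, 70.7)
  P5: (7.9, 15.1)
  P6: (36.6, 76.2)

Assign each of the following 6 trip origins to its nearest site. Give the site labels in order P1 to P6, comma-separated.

Q, T, T, U, Q, U

P1 → Q (d²=48.80)
P2 → T (d²=79.54)
P3 → T (d²=631.04)
P4 → U (d²=70.72)
P5 → Q (d²=823.14)
P6 → U (d²=125.41)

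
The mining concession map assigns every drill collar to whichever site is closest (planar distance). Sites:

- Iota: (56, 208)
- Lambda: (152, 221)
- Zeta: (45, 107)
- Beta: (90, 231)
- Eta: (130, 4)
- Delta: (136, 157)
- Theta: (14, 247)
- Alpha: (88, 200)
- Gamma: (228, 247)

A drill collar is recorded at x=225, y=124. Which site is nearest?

Squared distances to each site:
Iota: 35617.000; Lambda: 14738.000; Zeta: 32689.000; Beta: 29674.000; Eta: 23425.000; Delta: 9010.000; Theta: 59650.000; Alpha: 24545.000; Gamma: 15138.000.
Minimum at Delta.

Delta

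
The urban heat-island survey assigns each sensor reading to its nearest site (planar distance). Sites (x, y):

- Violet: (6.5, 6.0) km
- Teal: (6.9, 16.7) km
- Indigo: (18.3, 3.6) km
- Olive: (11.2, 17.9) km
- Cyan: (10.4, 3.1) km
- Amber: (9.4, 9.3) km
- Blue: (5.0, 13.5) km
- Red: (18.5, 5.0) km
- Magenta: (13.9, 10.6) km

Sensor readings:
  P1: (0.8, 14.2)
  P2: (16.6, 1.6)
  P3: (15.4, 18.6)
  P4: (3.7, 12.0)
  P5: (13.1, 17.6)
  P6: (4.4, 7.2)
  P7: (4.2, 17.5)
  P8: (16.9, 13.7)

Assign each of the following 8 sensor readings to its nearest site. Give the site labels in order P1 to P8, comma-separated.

P1 → Blue (d²=18.13)
P2 → Indigo (d²=6.89)
P3 → Olive (d²=18.13)
P4 → Blue (d²=3.94)
P5 → Olive (d²=3.70)
P6 → Violet (d²=5.85)
P7 → Teal (d²=7.93)
P8 → Magenta (d²=18.61)

Blue, Indigo, Olive, Blue, Olive, Violet, Teal, Magenta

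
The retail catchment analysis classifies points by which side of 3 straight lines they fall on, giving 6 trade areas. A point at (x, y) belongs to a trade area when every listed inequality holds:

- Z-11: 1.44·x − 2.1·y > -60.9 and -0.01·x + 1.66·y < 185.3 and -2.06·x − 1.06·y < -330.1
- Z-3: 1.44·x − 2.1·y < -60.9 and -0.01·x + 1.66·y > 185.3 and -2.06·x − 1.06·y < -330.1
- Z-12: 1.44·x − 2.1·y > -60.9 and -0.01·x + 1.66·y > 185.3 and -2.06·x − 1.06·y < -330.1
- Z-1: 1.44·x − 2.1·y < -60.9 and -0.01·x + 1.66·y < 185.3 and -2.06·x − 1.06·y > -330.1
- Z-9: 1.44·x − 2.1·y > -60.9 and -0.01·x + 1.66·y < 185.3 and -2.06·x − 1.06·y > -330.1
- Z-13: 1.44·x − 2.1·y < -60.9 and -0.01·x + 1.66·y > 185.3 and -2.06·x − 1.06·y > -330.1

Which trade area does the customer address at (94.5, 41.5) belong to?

1.44·94.5 − 2.1·41.5 = 48.930, which is > -60.9
-0.01·94.5 + 1.66·41.5 = 67.945, which is < 185.3
-2.06·94.5 − 1.06·41.5 = -238.660, which is > -330.1
This sign pattern matches Z-9.

Z-9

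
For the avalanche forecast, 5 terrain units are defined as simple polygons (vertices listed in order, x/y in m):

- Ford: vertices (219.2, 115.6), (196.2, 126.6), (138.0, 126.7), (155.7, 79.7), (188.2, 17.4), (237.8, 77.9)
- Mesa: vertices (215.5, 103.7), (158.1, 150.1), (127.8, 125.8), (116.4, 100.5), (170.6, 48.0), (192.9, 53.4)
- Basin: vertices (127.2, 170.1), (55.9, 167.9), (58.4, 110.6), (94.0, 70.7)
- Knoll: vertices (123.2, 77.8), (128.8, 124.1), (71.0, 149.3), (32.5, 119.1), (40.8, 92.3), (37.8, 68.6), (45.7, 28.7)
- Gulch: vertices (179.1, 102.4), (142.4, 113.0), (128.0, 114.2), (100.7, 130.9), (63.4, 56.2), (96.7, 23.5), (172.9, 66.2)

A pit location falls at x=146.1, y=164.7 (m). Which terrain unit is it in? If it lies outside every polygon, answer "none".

none

Cast a ray rightward from (146.1, 164.7). For each polygon, the edges (by vertex number in listed order) whose endpoints lie on opposite sides of y = 164.7, where each meets that height, and whether that is right or left of the point:
Ford: no edge straddles that height → 0 crossings.
Mesa: no edge straddles that height → 0 crossings.
Basin: 2–3 at x≈56.04 (left), 4–1 at x≈125.40 (left) → 0 crossings.
Knoll: no edge straddles that height → 0 crossings.
Gulch: no edge straddles that height → 0 crossings.
All counts are even, so the point lies outside every listed polygon.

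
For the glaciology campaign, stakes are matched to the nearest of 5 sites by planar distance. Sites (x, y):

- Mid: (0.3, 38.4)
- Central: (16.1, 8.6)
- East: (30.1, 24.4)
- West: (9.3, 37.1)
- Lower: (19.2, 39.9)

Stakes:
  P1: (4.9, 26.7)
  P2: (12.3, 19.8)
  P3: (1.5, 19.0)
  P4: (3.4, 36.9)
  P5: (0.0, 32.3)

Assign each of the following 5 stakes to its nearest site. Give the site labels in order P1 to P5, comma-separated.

West, Central, Central, Mid, Mid

P1 → West (d²=127.52)
P2 → Central (d²=139.88)
P3 → Central (d²=321.32)
P4 → Mid (d²=11.86)
P5 → Mid (d²=37.30)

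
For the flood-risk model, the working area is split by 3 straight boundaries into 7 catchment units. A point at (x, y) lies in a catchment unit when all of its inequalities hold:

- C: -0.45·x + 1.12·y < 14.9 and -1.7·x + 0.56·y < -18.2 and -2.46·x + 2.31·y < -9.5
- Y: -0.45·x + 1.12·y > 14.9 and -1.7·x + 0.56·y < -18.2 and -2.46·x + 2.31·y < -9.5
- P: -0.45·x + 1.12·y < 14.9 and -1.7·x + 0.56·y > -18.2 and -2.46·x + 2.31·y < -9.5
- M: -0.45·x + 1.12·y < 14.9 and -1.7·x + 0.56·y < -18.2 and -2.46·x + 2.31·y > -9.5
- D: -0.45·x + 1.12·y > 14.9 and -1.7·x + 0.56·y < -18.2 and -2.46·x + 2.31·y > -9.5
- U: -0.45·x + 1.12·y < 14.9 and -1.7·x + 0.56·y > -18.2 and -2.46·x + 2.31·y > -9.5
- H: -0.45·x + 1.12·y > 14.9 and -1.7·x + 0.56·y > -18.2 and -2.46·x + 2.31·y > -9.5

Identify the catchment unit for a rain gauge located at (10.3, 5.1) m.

P

-0.45·10.3 + 1.12·5.1 = 1.077, which is < 14.9
-1.7·10.3 + 0.56·5.1 = -14.654, which is > -18.2
-2.46·10.3 + 2.31·5.1 = -13.557, which is < -9.5
This sign pattern matches P.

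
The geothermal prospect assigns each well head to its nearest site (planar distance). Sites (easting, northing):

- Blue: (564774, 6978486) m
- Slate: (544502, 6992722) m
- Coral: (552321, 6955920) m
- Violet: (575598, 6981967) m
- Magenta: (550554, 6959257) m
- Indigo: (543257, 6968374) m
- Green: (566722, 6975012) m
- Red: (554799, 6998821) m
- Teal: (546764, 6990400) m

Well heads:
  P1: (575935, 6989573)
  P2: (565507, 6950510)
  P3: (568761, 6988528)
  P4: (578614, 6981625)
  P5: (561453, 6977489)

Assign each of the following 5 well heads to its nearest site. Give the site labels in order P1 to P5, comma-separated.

P1 → Violet (d²=57964805.00)
P2 → Coral (d²=203138696.00)
P3 → Violet (d²=89791290.00)
P4 → Violet (d²=9213220.00)
P5 → Blue (d²=12023050.00)

Violet, Coral, Violet, Violet, Blue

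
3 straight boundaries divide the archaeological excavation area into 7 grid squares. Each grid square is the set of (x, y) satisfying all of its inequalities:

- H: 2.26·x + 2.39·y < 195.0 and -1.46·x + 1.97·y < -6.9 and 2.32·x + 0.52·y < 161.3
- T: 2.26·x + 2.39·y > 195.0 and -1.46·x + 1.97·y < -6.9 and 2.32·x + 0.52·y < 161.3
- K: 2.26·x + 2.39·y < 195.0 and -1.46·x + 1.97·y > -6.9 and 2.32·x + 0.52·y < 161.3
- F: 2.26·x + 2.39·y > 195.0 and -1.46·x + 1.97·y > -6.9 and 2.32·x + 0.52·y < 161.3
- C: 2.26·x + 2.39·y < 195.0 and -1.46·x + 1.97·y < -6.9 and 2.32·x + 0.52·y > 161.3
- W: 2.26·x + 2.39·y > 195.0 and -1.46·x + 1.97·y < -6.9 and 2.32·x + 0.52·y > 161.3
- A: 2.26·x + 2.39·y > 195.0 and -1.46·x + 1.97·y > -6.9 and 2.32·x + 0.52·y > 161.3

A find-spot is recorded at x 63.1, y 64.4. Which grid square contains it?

A

2.26·63.1 + 2.39·64.4 = 296.522, which is > 195.0
-1.46·63.1 + 1.97·64.4 = 34.742, which is > -6.9
2.32·63.1 + 0.52·64.4 = 179.880, which is > 161.3
This sign pattern matches A.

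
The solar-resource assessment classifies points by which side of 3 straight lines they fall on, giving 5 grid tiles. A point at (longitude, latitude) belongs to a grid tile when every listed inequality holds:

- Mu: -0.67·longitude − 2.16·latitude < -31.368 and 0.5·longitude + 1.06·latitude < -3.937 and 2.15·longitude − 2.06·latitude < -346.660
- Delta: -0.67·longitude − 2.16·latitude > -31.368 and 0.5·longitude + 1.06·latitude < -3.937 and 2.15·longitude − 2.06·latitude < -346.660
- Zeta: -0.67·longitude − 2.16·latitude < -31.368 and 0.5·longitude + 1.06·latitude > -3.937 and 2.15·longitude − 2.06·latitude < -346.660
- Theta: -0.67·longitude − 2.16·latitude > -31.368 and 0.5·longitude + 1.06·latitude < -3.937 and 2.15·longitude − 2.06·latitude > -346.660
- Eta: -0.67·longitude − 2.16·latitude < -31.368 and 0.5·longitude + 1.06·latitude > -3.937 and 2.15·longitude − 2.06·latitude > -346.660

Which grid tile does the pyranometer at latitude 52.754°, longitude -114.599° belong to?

Zeta

-0.67·-114.599 − 2.16·52.754 = -37.167, which is < -31.368
0.5·-114.599 + 1.06·52.754 = -1.380, which is > -3.937
2.15·-114.599 − 2.06·52.754 = -355.061, which is < -346.660
This sign pattern matches Zeta.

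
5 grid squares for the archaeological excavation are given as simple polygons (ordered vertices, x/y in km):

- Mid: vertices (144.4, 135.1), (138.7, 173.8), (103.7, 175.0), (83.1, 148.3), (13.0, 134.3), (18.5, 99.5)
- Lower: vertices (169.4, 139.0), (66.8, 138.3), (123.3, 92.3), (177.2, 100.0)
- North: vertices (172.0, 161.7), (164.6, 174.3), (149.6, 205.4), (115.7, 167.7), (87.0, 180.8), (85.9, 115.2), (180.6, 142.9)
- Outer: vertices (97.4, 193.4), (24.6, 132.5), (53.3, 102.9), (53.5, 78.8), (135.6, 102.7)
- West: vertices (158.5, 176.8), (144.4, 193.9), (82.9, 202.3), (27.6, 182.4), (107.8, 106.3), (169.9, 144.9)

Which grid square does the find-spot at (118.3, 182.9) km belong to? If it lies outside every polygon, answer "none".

Cast a ray rightward from (118.3, 182.9). For each polygon, the edges (by vertex number in listed order) whose endpoints lie on opposite sides of y = 182.9, where each meets that height, and whether that is right or left of the point:
Mid: no edge straddles that height → 0 crossings.
Lower: no edge straddles that height → 0 crossings.
North: 2–3 at x≈160.45 (right), 3–4 at x≈129.37 (right) → 2 crossings.
Outer: 1–2 at x≈84.85 (left), 5–1 at x≈101.82 (left) → 0 crossings.
West: 1–2 at x≈153.47 (right), 3–4 at x≈28.99 (left) → 1 crossing.
Only West has an odd count, so the point is inside West.

West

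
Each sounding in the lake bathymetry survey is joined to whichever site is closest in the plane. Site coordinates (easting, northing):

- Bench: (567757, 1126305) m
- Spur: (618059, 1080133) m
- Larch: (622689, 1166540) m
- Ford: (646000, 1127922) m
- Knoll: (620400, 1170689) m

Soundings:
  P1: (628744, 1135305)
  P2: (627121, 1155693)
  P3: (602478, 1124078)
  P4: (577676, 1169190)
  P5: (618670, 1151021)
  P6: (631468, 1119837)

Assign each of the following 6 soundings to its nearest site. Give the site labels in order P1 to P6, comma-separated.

Ford, Larch, Bench, Knoll, Larch, Ford

P1 → Ford (d²=352278225.00)
P2 → Larch (d²=137300033.00)
P3 → Bench (d²=1210507370.00)
P4 → Knoll (d²=1827587177.00)
P5 → Larch (d²=256991722.00)
P6 → Ford (d²=276546249.00)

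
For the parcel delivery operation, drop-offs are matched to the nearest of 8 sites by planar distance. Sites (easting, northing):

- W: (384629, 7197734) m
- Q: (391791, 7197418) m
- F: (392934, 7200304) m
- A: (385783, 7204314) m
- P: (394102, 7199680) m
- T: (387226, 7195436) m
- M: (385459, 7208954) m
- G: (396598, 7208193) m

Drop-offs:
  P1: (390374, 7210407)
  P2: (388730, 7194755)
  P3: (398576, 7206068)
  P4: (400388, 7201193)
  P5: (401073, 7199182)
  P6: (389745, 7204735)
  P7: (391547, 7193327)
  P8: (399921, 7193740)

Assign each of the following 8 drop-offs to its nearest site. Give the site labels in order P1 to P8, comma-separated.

M, T, G, P, P, A, Q, P

P1 → M (d²=26268434.00)
P2 → T (d²=2725777.00)
P3 → G (d²=8428109.00)
P4 → P (d²=41802965.00)
P5 → P (d²=48842845.00)
P6 → A (d²=15874685.00)
P7 → Q (d²=16795817.00)
P8 → P (d²=69144361.00)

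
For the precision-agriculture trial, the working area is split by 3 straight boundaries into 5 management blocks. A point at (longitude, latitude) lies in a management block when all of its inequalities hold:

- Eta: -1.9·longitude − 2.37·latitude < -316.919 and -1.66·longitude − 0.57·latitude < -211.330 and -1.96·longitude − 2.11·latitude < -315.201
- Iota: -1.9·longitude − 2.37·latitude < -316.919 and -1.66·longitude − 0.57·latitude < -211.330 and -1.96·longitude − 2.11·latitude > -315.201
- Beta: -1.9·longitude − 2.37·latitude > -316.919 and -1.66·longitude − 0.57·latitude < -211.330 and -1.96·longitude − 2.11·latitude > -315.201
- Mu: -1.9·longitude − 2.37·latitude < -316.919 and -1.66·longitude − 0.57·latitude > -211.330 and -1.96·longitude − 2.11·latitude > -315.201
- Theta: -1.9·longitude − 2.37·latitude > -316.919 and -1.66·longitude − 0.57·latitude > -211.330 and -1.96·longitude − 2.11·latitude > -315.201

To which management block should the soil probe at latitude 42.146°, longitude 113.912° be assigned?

-1.9·113.912 − 2.37·42.146 = -316.319, which is > -316.919
-1.66·113.912 − 0.57·42.146 = -213.117, which is < -211.330
-1.96·113.912 − 2.11·42.146 = -312.196, which is > -315.201
This sign pattern matches Beta.

Beta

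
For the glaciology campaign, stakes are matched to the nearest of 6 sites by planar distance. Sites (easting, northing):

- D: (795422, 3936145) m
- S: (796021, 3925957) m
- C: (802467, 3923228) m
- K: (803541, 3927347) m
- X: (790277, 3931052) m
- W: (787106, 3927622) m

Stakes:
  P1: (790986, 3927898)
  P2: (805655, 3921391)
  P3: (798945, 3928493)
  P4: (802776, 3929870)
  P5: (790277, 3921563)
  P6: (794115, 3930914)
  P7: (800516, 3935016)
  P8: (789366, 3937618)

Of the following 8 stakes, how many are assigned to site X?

2

P1 → X
P2 → C
P3 → S
P4 → K
P5 → W
P6 → X
P7 → D
P8 → D
2 of the 8 go to X.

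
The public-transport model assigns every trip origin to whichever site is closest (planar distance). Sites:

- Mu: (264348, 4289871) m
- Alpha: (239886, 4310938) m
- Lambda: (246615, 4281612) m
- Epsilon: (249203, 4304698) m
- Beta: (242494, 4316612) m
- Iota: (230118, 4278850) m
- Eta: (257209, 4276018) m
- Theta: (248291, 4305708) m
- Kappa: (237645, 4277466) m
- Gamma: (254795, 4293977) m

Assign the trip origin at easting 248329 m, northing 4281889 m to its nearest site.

Squared distances to each site:
Mu: 320320685.000; Alpha: 915128650.000; Lambda: 3014525.000; Epsilon: 521014357.000; Beta: 1239733954.000; Iota: 340876042.000; Eta: 113323041.000; Theta: 567346205.000; Kappa: 133710785.000; Gamma: 187928900.000.
Minimum at Lambda.

Lambda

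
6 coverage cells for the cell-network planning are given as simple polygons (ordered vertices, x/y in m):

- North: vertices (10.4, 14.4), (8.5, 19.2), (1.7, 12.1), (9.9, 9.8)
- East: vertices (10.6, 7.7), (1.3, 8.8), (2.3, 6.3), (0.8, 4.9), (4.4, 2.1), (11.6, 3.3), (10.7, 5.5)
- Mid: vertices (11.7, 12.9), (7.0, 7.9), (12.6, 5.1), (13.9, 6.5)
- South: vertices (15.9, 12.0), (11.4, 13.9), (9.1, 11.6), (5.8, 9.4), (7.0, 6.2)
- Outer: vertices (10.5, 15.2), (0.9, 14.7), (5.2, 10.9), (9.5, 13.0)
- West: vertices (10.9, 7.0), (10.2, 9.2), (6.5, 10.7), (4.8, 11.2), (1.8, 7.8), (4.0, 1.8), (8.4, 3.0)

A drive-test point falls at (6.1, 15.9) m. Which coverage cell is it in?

Cast a ray rightward from (6.1, 15.9). For each polygon, the edges (by vertex number in listed order) whose endpoints lie on opposite sides of y = 15.9, where each meets that height, and whether that is right or left of the point:
North: 1–2 at x≈9.81 (right), 2–3 at x≈5.34 (left) → 1 crossing.
East: no edge straddles that height → 0 crossings.
Mid: no edge straddles that height → 0 crossings.
South: no edge straddles that height → 0 crossings.
Outer: no edge straddles that height → 0 crossings.
West: no edge straddles that height → 0 crossings.
Only North has an odd count, so the point is inside North.

North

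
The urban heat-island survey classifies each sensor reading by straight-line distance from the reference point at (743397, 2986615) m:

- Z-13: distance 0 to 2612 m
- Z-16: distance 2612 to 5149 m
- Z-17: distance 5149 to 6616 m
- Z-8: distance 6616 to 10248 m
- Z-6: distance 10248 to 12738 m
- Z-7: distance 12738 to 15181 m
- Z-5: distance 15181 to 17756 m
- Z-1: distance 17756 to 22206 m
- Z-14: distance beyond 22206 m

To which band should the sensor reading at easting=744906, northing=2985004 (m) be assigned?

Z-13

Distance = √((744906−743397)² + (2985004−2986615)²) = √(2277081.000 + 2595321.000) = 2207.352 m.
0 ≤ 2207.352 < 2612 → Z-13.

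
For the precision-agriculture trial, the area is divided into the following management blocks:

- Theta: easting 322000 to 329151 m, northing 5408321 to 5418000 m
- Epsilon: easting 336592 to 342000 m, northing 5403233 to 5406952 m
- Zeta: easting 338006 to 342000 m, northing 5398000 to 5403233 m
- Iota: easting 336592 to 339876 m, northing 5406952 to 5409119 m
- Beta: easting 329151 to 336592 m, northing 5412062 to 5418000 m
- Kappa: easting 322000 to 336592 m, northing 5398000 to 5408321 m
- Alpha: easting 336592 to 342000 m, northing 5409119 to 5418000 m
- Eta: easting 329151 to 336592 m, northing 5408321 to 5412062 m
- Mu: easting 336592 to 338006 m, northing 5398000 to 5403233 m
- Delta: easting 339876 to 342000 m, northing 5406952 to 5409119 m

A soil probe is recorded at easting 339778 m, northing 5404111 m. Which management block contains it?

Epsilon

The point has easting = 339778 and northing = 5404111.
Only Epsilon satisfies 336592 ≤ easting ≤ 342000 and 5403233 ≤ northing ≤ 5406952.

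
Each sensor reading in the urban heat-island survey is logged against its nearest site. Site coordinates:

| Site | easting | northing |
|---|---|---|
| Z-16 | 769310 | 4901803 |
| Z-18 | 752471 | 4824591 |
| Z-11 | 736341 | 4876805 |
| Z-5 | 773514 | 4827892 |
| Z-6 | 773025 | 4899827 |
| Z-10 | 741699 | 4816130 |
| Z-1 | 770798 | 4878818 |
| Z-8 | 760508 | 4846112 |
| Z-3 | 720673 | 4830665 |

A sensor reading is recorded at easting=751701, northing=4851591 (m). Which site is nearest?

Squared distances to each site:
Z-16: 2831321825.000; Z-18: 729592900.000; Z-11: 871675396.000; Z-5: 1037449570.000; Z-6: 2781424672.000; Z-10: 1357522525.000; Z-1: 1106004938.000; Z-8: 107582690.000; Z-3: 1400634260.000.
Minimum at Z-8.

Z-8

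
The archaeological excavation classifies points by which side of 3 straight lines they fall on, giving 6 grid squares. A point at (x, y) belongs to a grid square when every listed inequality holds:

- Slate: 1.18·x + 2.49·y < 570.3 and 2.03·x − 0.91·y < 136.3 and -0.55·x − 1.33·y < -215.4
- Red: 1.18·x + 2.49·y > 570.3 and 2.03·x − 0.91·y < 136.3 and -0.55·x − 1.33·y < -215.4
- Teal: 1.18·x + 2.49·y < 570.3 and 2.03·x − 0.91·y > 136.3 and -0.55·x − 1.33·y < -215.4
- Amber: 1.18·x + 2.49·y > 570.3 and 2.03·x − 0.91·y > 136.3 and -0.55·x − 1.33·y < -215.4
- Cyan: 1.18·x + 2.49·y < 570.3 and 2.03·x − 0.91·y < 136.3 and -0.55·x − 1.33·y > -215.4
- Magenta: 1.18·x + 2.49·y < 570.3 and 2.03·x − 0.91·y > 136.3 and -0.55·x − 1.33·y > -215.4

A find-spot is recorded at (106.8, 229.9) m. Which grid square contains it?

1.18·106.8 + 2.49·229.9 = 698.475, which is > 570.3
2.03·106.8 − 0.91·229.9 = 7.595, which is < 136.3
-0.55·106.8 − 1.33·229.9 = -364.507, which is < -215.4
This sign pattern matches Red.

Red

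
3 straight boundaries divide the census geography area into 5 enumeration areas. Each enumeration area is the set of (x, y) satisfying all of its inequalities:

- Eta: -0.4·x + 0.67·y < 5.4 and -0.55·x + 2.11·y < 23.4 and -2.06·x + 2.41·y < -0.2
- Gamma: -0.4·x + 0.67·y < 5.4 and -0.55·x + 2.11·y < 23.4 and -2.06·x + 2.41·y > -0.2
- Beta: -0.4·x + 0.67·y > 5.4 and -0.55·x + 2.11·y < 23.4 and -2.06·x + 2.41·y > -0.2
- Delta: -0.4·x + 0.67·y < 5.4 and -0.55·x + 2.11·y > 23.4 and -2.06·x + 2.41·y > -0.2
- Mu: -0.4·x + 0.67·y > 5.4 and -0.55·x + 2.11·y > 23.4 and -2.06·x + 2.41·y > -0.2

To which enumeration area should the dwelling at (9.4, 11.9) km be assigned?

Gamma

-0.4·9.4 + 0.67·11.9 = 4.213, which is < 5.4
-0.55·9.4 + 2.11·11.9 = 19.939, which is < 23.4
-2.06·9.4 + 2.41·11.9 = 9.315, which is > -0.2
This sign pattern matches Gamma.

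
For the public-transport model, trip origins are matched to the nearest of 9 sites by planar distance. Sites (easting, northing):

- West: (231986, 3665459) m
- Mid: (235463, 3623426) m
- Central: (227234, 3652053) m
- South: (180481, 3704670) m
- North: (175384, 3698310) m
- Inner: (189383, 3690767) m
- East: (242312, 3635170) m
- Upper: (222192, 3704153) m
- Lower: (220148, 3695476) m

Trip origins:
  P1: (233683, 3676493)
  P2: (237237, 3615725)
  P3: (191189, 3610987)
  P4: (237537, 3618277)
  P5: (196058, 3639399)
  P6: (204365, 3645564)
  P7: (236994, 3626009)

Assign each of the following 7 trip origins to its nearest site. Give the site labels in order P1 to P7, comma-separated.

West, Mid, Mid, Mid, Central, Central, Mid

P1 → West (d²=124628965.00)
P2 → Mid (d²=62452477.00)
P3 → Mid (d²=2114915797.00)
P4 → Mid (d²=30813677.00)
P5 → Central (d²=1132066692.00)
P6 → Central (d²=565098282.00)
P7 → Mid (d²=9015850.00)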